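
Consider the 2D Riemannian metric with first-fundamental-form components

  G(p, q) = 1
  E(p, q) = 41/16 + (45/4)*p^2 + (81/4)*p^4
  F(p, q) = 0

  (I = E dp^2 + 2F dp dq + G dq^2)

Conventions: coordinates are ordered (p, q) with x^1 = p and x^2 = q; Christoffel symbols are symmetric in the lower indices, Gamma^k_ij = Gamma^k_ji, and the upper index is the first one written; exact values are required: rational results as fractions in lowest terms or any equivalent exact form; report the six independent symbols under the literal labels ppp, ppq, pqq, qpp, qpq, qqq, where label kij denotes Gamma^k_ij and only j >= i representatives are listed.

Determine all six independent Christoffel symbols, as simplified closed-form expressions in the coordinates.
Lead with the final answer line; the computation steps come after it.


Answer: Gamma_ppp = (648*p^3 + 180*p)/(324*p^4 + 180*p^2 + 41), Gamma_ppq = 0, Gamma_pqq = 0, Gamma_qpp = 0, Gamma_qpq = 0, Gamma_qqq = 0

E = 41/16 + (45/4)*p^2 + (81/4)*p^4; F = 0; G = 1
Gamma^k_ij = (1/2) g^{kl} (d_i g_jl + d_j g_il - d_l g_ij), with g^inv = (1/(EG-F^2)) [[G, -F], [-F, E]]
first partials: E_p = (45/2)*p + 81*p^3, E_q = 0, F_p = 0, F_q = 0, G_p = 0, G_q = 0
D = EG - F^2 = 41/16 + (45/4)*p^2 + (81/4)*p^4
expanded: Gamma^p_pp = (G E_p - 2F F_p + F E_q)/(2D), Gamma^p_pq = (G E_q - F G_p)/(2D), Gamma^p_qq = (2G F_q - G G_p - F G_q)/(2D), Gamma^q_pp = (2E F_p - E E_q - F E_p)/(2D), Gamma^q_pq = (E G_p - F E_q)/(2D), Gamma^q_qq = (E G_q - 2F F_q + F G_p)/(2D); substitute and cancel common factors


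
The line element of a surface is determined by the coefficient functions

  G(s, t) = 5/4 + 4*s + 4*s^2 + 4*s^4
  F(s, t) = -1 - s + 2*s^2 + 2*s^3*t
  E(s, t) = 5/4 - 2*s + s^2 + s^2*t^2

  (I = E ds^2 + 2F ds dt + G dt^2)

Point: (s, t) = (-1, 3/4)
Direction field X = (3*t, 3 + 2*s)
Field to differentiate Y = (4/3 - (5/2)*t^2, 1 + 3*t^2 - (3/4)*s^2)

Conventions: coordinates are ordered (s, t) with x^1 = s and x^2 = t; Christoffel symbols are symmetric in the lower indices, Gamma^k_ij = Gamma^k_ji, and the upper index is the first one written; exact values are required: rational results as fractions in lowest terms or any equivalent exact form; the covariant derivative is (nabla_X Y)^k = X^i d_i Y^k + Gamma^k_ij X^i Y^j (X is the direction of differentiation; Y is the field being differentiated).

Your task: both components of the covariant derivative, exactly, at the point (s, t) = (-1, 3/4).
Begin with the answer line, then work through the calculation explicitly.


Answer: (nabla_X Y)^s = 687667/614784, (nabla_X Y)^t = -439135/614784

E = 77/16, F = 1/2, G = 21/4 at the point
E_s = -41/8, E_t = 3/2, F_s = -1/2, F_t = -2, G_s = -20, G_t = 0
EG - F^2 = 1601/64;  g^inv = (64/1601) * [[21/4, -1/2], [-1/2, 77/16]]
first-kind symbols [ij,l] = (1/2)(d_i g_jl + d_j g_il - d_l g_ij): [ss,s] = E_s/2 = -41/16, [ss,t] = F_s - E_t/2 = -5/4, [st,s] = E_t/2 = 3/4, [st,t] = G_s/2 = -10, [tt,s] = F_t - G_s/2 = 8, [tt,t] = G_t/2 = 0
Gamma^s_ij = (G*[ij,s] - F*[ij,t])/(EG - F^2), Gamma^t_ij = (E*[ij,t] - F*[ij,s])/(EG - F^2)
Gamma_sss = -821/1601, Gamma_sst = 572/1601, Gamma_stt = 2688/1601, Gamma_tss = -303/1601, Gamma_tst = -3104/1601, Gamma_ttt = -256/1601
X = (9/4, 1), Y = (-7/96, 31/16) at the point


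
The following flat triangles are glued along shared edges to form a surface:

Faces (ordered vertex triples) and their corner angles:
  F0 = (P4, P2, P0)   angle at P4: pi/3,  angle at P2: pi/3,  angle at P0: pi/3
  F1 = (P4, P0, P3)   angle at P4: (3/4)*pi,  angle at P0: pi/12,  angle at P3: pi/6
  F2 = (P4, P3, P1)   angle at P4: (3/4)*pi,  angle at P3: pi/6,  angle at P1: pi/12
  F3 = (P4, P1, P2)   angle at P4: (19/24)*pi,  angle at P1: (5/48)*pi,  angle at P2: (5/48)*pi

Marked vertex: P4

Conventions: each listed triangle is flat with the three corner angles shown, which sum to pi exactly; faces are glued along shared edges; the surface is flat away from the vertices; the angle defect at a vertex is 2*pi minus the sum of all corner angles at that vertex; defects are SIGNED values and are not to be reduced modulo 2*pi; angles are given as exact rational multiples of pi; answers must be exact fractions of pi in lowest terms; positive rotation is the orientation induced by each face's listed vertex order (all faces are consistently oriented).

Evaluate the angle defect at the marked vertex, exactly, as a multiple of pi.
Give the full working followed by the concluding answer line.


Sum of corner angles at P4: (21/8)*pi
defect = 2*pi - (21/8)*pi

Answer: defect(P4) = (-5/8)*pi


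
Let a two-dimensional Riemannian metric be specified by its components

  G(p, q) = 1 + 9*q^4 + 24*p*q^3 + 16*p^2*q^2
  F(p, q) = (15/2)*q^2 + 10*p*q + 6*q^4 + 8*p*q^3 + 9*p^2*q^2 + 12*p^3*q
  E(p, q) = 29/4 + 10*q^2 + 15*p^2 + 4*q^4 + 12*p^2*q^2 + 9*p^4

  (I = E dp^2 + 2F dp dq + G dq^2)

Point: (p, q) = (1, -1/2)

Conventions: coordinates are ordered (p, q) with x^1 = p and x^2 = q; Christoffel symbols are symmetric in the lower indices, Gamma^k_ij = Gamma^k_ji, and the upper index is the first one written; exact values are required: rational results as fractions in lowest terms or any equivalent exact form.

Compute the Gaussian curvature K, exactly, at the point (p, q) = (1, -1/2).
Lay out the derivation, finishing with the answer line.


E = 37, F = -15/2, G = 41/16, EG - F^2 = 617/16 at the point
E_p = 72, E_q = -24, F_p = -39/2, F_q = 17/2, G_p = 5, G_q = -5/2
E_qq = 56, F_pq = 34, G_pp = 8
Compute both Brioschi determinants and normalise by (EG - F^2)^2.
M1 = [[-E_qq/2 + F_pq - G_pp/2, E_p/2, F_p - E_q/2], [F_q - G_p/2, E, F], [G_q/2, F, G]] = [[2, 36, -15/2], [6, 37, -15/2], [-5/4, -15/2, 41/16]]; det M1 = -593/4
M2 = [[0, E_q/2, G_p/2], [E_q/2, E, F], [G_p/2, F, G]] = [[0, -12, 5/2], [-12, 37, -15/2], [5/2, -15/2, 41/16]]; det M2 = -601/4
det M1 - det M2 = 2; K = 2 / (617/16)^2 = 512/380689

Answer: K = 512/380689


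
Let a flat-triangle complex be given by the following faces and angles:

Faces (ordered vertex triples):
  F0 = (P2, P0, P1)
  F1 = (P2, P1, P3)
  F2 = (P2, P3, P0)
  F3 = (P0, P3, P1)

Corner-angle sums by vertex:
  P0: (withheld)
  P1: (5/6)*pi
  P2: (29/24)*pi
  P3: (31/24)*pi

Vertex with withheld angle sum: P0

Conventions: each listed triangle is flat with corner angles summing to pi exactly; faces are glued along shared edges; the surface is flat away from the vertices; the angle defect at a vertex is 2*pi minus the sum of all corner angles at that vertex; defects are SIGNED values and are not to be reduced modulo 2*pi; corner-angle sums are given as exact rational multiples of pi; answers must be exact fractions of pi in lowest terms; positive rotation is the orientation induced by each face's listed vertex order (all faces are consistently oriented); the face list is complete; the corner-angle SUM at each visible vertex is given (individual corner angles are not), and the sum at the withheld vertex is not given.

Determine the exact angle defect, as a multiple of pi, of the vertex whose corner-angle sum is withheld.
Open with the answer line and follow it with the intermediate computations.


Answer: defect(P0) = (4/3)*pi

V = 4, E = 6, F = 4; chi = V - E + F = 2
Gauss-Bonnet: total defect = 2*pi*chi = 4*pi; visible defects sum to (8/3)*pi


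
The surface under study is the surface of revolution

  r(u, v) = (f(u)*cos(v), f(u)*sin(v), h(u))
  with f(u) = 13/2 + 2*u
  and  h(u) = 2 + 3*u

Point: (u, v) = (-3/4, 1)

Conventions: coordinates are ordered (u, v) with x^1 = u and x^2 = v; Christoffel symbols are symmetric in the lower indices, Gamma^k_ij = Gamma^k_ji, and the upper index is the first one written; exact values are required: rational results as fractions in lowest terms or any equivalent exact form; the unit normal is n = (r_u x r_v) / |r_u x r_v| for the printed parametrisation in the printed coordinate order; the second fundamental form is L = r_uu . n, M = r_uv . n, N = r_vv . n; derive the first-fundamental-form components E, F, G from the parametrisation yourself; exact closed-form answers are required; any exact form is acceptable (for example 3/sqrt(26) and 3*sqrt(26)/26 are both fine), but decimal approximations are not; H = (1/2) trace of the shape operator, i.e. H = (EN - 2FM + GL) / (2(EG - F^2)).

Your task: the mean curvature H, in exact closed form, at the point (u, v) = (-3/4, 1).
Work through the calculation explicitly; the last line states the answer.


f = 5, f' = 2, f'' = 0, h' = 3, h'' = 0
E = 13, F = 0, G = 25; answer radicand W^2 = 13
unnormalised second-form numerators: l = 0, m = 0, n = 15; L = l/sqrt(13), and similarly M = m/sqrt(W^2), N = n/sqrt(W^2)
H = (E*n - 2*F*m + G*l) / (2*(EG - F^2)*sqrt(W^2)); E*n - 2*F*m + G*l = 195, EG - F^2 = 325, so H = (3/10)/sqrt(13)

Answer: H = 3*sqrt(13)/130


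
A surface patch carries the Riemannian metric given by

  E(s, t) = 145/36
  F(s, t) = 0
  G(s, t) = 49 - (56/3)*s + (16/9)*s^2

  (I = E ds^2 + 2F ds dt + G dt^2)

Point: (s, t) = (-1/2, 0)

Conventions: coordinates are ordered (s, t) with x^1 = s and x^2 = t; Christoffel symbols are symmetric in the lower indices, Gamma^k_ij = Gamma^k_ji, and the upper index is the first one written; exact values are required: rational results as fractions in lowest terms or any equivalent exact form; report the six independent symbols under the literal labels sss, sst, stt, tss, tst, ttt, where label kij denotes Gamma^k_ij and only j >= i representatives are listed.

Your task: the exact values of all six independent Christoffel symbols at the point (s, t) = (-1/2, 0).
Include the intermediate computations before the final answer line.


E = 145/36, F = 0, G = 529/9 at the point
E_s = 0, E_t = 0, F_s = 0, F_t = 0, G_s = -184/9, G_t = 0
EG - F^2 = 76705/324;  g^inv = (324/76705) * [[529/9, 0], [0, 145/36]]
first-kind symbols [ij,l] = (1/2)(d_i g_jl + d_j g_il - d_l g_ij): [ss,s] = E_s/2 = 0, [ss,t] = F_s - E_t/2 = 0, [st,s] = E_t/2 = 0, [st,t] = G_s/2 = -92/9, [tt,s] = F_t - G_s/2 = 92/9, [tt,t] = G_t/2 = 0
Gamma^s_ij = (G*[ij,s] - F*[ij,t])/(EG - F^2), Gamma^t_ij = (E*[ij,t] - F*[ij,s])/(EG - F^2)

Answer: Gamma_sss = 0, Gamma_sst = 0, Gamma_stt = 368/145, Gamma_tss = 0, Gamma_tst = -4/23, Gamma_ttt = 0


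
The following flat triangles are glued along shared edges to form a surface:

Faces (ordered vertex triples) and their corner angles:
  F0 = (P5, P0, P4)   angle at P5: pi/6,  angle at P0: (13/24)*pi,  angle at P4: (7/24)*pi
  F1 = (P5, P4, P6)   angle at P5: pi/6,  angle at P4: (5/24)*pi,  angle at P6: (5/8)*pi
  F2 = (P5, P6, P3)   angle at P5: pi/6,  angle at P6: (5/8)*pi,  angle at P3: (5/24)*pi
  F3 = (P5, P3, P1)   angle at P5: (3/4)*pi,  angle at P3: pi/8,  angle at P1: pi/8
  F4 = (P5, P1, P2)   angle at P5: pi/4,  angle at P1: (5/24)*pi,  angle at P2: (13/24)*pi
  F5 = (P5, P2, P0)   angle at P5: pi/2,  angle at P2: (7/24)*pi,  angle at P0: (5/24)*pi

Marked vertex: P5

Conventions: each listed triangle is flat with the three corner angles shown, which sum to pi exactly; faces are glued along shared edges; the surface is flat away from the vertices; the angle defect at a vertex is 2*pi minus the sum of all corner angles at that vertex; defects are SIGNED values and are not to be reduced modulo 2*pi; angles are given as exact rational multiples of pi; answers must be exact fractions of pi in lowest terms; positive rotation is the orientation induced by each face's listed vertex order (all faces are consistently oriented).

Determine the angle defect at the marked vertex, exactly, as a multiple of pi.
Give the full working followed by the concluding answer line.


Sum of corner angles at P5: 2*pi
defect = 2*pi - 2*pi

Answer: defect(P5) = 0


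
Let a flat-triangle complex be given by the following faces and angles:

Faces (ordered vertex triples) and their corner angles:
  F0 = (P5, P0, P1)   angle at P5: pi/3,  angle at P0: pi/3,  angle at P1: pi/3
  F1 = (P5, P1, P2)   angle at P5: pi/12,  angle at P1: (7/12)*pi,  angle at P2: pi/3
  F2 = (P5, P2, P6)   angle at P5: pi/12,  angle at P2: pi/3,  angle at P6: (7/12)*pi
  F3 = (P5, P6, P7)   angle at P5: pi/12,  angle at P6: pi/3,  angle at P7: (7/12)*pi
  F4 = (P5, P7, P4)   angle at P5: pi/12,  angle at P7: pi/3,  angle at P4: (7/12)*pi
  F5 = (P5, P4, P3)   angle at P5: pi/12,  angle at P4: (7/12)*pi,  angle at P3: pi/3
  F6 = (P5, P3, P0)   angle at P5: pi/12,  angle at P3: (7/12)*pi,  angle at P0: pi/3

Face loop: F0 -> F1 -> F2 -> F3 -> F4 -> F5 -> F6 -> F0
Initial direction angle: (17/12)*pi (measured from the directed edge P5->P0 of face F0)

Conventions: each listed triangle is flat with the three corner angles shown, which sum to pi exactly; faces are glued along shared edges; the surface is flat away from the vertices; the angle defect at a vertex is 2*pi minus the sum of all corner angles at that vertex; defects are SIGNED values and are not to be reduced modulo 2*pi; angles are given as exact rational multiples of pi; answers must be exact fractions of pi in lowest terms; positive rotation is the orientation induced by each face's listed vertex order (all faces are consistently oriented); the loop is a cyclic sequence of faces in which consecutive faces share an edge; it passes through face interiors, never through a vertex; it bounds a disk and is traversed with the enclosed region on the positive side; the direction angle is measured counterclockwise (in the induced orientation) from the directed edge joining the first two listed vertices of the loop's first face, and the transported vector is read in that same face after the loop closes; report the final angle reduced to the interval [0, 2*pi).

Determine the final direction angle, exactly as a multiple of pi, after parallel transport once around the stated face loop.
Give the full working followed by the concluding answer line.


enclosed vertex P5: corner angles sum to (5/6)*pi, defect = 2*pi - (5/6)*pi = (7/6)*pi
holonomy = initial angle + sum of enclosed defects (mod 2*pi), positive in the induced orientation
final angle = (17/12)*pi + (7/6)*pi = (7/12)*pi (mod 2*pi)

Answer: final direction angle = (7/12)*pi


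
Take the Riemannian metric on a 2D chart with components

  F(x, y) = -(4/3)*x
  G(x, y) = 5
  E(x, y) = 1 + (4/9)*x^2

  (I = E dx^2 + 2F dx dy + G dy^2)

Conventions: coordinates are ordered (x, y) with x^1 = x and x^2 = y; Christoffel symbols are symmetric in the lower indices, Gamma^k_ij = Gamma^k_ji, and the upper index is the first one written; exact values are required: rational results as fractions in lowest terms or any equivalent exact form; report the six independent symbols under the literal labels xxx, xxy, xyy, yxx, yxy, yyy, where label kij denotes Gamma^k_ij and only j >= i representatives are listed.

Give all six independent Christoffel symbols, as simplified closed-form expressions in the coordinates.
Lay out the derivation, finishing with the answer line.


E = 1 + (4/9)*x^2; F = -(4/3)*x; G = 5
Gamma^k_ij = (1/2) g^{kl} (d_i g_jl + d_j g_il - d_l g_ij), with g^inv = (1/(EG-F^2)) [[G, -F], [-F, E]]
first partials: E_x = (8/9)*x, E_y = 0, F_x = -4/3, F_y = 0, G_x = 0, G_y = 0
D = EG - F^2 = 5 + (4/9)*x^2
expanded: Gamma^x_xx = (G E_x - 2F F_x + F E_y)/(2D), Gamma^x_xy = (G E_y - F G_x)/(2D), Gamma^x_yy = (2G F_y - G G_x - F G_y)/(2D), Gamma^y_xx = (2E F_x - E E_y - F E_x)/(2D), Gamma^y_xy = (E G_x - F E_y)/(2D), Gamma^y_yy = (E G_y - 2F F_y + F G_x)/(2D); substitute and cancel common factors

Answer: Gamma_xxx = 4*x/(4*x^2 + 45), Gamma_xxy = 0, Gamma_xyy = 0, Gamma_yxx = -12/(4*x^2 + 45), Gamma_yxy = 0, Gamma_yyy = 0


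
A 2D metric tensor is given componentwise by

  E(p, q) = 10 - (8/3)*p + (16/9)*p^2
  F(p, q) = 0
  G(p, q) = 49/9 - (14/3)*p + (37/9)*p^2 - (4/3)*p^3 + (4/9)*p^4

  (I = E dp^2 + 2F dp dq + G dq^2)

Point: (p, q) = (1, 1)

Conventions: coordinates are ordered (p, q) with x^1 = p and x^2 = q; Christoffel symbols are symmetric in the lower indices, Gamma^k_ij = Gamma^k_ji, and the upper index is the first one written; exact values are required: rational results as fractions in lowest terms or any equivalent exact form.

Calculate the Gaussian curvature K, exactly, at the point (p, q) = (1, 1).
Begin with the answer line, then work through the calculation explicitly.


Answer: K = -243/3362

E = 82/9, F = 0, G = 4, EG - F^2 = 328/9 at the point
E_p = 8/9, E_q = 0, F_p = 0, F_q = 0, G_p = 4/3, G_q = 0
E_qq = 0, F_pq = 0, G_pp = 50/9
Brioschi: K = (det M1 - det M2) / (EG - F^2)^2 with the standard first/second-derivative matrices M1, M2.
M1 = [[-E_qq/2 + F_pq - G_pp/2, E_p/2, F_p - E_q/2], [F_q - G_p/2, E, F], [G_q/2, F, G]] = [[-25/9, 4/9, 0], [-2/3, 82/9, 0], [0, 0, 4]]; det M1 = -8104/81
M2 = [[0, E_q/2, G_p/2], [E_q/2, E, F], [G_p/2, F, G]] = [[0, 0, 2/3], [0, 82/9, 0], [2/3, 0, 4]]; det M2 = -328/81
det M1 - det M2 = -96; K = -96 / (328/9)^2 = -243/3362


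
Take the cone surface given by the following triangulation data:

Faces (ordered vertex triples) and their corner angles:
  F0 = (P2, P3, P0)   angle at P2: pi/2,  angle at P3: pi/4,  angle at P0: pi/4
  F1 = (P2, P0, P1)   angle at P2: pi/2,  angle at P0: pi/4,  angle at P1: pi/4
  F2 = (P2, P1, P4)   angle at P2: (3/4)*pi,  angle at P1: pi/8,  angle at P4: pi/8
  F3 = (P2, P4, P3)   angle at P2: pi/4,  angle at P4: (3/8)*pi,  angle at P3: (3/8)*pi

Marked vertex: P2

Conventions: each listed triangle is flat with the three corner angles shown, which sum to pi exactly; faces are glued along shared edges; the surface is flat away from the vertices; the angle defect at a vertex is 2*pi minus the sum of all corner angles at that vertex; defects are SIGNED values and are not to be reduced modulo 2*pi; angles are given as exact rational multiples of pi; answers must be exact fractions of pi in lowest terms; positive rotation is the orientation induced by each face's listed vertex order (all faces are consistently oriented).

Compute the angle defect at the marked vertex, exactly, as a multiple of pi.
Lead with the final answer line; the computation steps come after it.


Answer: defect(P2) = 0

Sum of corner angles at P2: 2*pi
defect = 2*pi - 2*pi


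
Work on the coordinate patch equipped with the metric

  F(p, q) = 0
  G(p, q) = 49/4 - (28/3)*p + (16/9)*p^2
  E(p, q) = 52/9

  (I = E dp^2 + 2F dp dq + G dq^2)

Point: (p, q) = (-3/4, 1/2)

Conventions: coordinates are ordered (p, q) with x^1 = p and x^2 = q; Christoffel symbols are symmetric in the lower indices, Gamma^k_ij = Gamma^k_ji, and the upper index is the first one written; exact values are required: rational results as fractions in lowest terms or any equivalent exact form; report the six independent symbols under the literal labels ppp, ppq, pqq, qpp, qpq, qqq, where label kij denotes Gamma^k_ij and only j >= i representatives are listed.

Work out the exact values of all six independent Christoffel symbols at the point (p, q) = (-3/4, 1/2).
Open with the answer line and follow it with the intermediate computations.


Answer: Gamma_ppp = 0, Gamma_ppq = 0, Gamma_pqq = 27/26, Gamma_qpp = 0, Gamma_qpq = -8/27, Gamma_qqq = 0

E = 52/9, F = 0, G = 81/4 at the point
E_p = 0, E_q = 0, F_p = 0, F_q = 0, G_p = -12, G_q = 0
EG - F^2 = 117;  g^inv = (1/117) * [[81/4, 0], [0, 52/9]]
first-kind symbols [ij,l] = (1/2)(d_i g_jl + d_j g_il - d_l g_ij): [pp,p] = E_p/2 = 0, [pp,q] = F_p - E_q/2 = 0, [pq,p] = E_q/2 = 0, [pq,q] = G_p/2 = -6, [qq,p] = F_q - G_p/2 = 6, [qq,q] = G_q/2 = 0
Gamma^p_ij = (G*[ij,p] - F*[ij,q])/(EG - F^2), Gamma^q_ij = (E*[ij,q] - F*[ij,p])/(EG - F^2)


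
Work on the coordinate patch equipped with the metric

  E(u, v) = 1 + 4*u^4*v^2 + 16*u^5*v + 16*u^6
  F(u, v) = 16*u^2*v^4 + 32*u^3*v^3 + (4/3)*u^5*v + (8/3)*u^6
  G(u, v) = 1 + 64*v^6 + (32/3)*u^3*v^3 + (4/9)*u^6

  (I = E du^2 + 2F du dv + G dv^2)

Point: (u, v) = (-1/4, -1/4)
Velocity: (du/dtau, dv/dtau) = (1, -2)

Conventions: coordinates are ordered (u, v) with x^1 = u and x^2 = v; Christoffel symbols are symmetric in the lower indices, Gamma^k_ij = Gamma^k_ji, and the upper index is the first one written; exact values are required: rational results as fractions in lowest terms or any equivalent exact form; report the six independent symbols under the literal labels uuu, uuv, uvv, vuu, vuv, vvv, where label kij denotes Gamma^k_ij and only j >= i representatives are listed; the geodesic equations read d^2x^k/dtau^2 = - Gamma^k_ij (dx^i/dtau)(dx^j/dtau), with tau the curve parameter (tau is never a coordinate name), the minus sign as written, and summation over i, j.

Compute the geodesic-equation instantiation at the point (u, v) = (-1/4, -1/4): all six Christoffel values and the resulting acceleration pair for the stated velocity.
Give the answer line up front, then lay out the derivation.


Answer: Gamma_uuu = -432/4733, Gamma_uuv = -54/4733, Gamma_uvv = -648/4733, Gamma_vuu = -624/4733, Gamma_vuv = -78/4733, Gamma_vvv = -936/4733; accelerations (d^2u/dtau^2, d^2v/dtau^2) = (2808/4733, 4056/4733)

E = 1033/1024, F = 13/1024, G = 9385/9216 at the point
E_u = -3/16, E_v = -3/128, F_u = -113/768, F_v = -121/768, G_u = -13/384, G_v = -13/32
EG - F^2 = 4733/4608;  g^inv = (4608/4733) * [[9385/9216, -13/1024], [-13/1024, 1033/1024]]
first-kind symbols [ij,l] = (1/2)(d_i g_jl + d_j g_il - d_l g_ij): [uu,u] = E_u/2 = -3/32, [uu,v] = F_u - E_v/2 = -13/96, [uv,u] = E_v/2 = -3/256, [uv,v] = G_u/2 = -13/768, [vv,u] = F_v - G_u/2 = -9/64, [vv,v] = G_v/2 = -13/64
Gamma^u_ij = (G*[ij,u] - F*[ij,v])/(EG - F^2), Gamma^v_ij = (E*[ij,v] - F*[ij,u])/(EG - F^2)
Gamma_uuu = -432/4733, Gamma_uuv = -54/4733, Gamma_uvv = -648/4733, Gamma_vuu = -624/4733, Gamma_vuv = -78/4733, Gamma_vvv = -936/4733
d^2u/dtau^2 = -(Gamma_uuu*(1)^2 + 2*Gamma_uuv*(1)*(-2) + Gamma_uvv*(-2)^2) = 2808/4733
d^2v/dtau^2 = -(Gamma_vuu*(1)^2 + 2*Gamma_vuv*(1)*(-2) + Gamma_vvv*(-2)^2) = 4056/4733


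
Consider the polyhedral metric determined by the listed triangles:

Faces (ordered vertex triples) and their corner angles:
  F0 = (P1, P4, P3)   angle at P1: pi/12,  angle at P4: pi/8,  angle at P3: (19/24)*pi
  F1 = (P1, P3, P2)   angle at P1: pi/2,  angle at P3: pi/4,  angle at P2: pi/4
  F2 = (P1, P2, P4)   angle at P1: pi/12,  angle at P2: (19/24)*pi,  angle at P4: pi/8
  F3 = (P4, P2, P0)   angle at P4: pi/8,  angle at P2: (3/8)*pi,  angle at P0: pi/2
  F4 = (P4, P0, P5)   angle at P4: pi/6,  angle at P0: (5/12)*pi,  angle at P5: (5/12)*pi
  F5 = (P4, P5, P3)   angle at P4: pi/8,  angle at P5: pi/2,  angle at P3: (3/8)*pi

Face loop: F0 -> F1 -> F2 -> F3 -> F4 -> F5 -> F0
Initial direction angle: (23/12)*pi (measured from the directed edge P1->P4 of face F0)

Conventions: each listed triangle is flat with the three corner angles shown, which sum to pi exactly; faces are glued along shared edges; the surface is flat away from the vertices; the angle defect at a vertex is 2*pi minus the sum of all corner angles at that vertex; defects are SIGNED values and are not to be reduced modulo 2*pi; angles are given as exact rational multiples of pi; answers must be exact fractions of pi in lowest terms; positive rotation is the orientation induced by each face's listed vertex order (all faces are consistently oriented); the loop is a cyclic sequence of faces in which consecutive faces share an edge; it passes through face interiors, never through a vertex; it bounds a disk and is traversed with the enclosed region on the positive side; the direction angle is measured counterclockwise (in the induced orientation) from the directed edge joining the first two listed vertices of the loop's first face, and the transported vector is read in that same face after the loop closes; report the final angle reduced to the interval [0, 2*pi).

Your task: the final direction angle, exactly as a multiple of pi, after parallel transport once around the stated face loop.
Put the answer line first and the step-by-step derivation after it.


Answer: final direction angle = (7/12)*pi

enclosed vertex P1: corner angles sum to (2/3)*pi, defect = 2*pi - (2/3)*pi = (4/3)*pi
enclosed vertex P4: corner angles sum to (2/3)*pi, defect = 2*pi - (2/3)*pi = (4/3)*pi
summing the enclosed defects onto the initial angle, mod 2*pi in the induced orientation:
final angle = (23/12)*pi + (8/3)*pi = (7/12)*pi (mod 2*pi)


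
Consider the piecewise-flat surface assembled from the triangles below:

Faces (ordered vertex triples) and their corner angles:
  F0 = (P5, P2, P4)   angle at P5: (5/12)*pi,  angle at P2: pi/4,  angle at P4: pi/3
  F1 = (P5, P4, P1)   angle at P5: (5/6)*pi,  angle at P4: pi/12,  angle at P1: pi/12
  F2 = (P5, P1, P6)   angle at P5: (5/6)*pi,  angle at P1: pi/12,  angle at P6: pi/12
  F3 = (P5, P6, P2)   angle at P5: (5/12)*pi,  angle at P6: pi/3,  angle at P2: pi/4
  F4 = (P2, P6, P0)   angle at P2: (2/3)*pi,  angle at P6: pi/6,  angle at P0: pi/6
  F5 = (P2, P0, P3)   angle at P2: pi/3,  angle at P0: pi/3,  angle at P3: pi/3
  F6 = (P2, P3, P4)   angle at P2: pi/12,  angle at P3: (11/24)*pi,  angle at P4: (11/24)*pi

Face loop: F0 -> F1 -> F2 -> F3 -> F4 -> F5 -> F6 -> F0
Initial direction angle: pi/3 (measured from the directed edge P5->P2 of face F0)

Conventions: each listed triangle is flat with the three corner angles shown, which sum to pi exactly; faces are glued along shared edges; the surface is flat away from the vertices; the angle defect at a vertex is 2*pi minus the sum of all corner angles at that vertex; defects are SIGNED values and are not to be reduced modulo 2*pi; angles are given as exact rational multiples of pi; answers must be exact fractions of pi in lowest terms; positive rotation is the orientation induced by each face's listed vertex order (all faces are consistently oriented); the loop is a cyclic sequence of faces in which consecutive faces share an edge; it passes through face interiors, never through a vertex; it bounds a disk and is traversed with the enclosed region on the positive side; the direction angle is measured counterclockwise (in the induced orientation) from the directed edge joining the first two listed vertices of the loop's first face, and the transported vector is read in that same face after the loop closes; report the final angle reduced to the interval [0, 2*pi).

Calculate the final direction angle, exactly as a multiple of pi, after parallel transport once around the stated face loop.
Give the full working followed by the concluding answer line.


enclosed vertex P2: corner angles sum to (19/12)*pi, defect = 2*pi - (19/12)*pi = (5/12)*pi
enclosed vertex P5: corner angles sum to (5/2)*pi, defect = 2*pi - (5/2)*pi = -pi/2
summing the enclosed defects onto the initial angle, mod 2*pi in the induced orientation:
final angle = pi/3 - pi/12 = pi/4 (mod 2*pi)

Answer: final direction angle = pi/4


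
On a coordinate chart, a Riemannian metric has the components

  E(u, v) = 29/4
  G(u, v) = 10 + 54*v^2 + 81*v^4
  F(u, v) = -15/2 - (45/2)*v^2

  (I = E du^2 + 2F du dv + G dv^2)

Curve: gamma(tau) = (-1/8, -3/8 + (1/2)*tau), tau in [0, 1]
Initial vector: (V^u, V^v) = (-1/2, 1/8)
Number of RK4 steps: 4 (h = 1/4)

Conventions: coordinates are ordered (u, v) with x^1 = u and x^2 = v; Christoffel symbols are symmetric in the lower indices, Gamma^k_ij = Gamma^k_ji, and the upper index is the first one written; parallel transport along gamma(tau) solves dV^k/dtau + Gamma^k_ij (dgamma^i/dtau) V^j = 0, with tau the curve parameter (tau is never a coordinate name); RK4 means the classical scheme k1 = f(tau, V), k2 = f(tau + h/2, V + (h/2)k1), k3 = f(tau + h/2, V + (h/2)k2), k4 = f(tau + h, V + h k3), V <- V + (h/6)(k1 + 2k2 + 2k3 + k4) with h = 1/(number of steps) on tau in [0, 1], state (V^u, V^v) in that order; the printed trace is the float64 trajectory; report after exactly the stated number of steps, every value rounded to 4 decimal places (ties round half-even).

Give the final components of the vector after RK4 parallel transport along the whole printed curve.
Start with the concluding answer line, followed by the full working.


Answer: V^u = -0.5188, V^v = 0.1524

gamma'(tau) = (0, 1/2); f(tau, V)^k = -Gamma^k_ij(gamma(tau)) gamma'^i(tau) V^j; h = 1/4; intermediate values shown to 6 dp
curve data and Christoffel symbols at the stage parameters:
  tau = 0.000000: gamma = (-0.125000, -0.375000), gamma' = (0.000000, 0.500000); Gamma_uuu = 0.000000, Gamma_uuv = 0.000000, Gamma_uvv = 0.663181, Gamma_vuu = 0.000000, Gamma_vuv = 0.000000, Gamma_vvv = -1.131552
  tau = 0.125000: gamma = (-0.125000, -0.312500), gamma' = (0.000000, 0.500000); Gamma_uuu = 0.000000, Gamma_uuv = 0.000000, Gamma_uvv = 0.630721, Gamma_vuu = 0.000000, Gamma_vuv = 0.000000, Gamma_vvv = -0.978603
  tau = 0.250000: gamma = (-0.125000, -0.250000), gamma' = (0.000000, 0.500000); Gamma_uuu = 0.000000, Gamma_uuv = 0.000000, Gamma_uvv = 0.564153, Gamma_vuu = 0.000000, Gamma_vuv = 0.000000, Gamma_vvv = -0.803918
  tau = 0.375000: gamma = (-0.125000, -0.187500), gamma' = (0.000000, 0.500000); Gamma_uuu = 0.000000, Gamma_uuv = 0.000000, Gamma_uvv = 0.462365, Gamma_vuu = 0.000000, Gamma_vuv = 0.000000, Gamma_vvv = -0.613357
  tau = 0.500000: gamma = (-0.125000, -0.125000), gamma' = (0.000000, 0.500000); Gamma_uuu = 0.000000, Gamma_uuv = 0.000000, Gamma_uvv = 0.328687, Gamma_vuu = 0.000000, Gamma_vuv = 0.000000, Gamma_vvv = -0.412914
  tau = 0.625000: gamma = (-0.125000, -0.062500), gamma' = (0.000000, 0.500000); Gamma_uuu = 0.000000, Gamma_uuv = 0.000000, Gamma_uvv = 0.170846, Gamma_vuu = 0.000000, Gamma_vuv = 0.000000, Gamma_vvv = -0.207418
  tau = 0.750000: gamma = (-0.125000, 0.000000), gamma' = (0.000000, 0.500000); Gamma_uuu = 0.000000, Gamma_uuv = 0.000000, Gamma_uvv = 0.000000, Gamma_vuu = 0.000000, Gamma_vuv = 0.000000, Gamma_vvv = 0.000000
  tau = 0.875000: gamma = (-0.125000, 0.062500), gamma' = (0.000000, 0.500000); Gamma_uuu = 0.000000, Gamma_uuv = 0.000000, Gamma_uvv = -0.170846, Gamma_vuu = 0.000000, Gamma_vuv = 0.000000, Gamma_vvv = 0.207418
  tau = 1.000000: gamma = (-0.125000, 0.125000), gamma' = (0.000000, 0.500000); Gamma_uuu = 0.000000, Gamma_uuv = 0.000000, Gamma_uvv = -0.328687, Gamma_vuu = 0.000000, Gamma_vuv = 0.000000, Gamma_vvv = 0.412914
step 0: V^u = -0.5000, V^v = 0.1250
step 1: k1 = (-0.041449, 0.070722), k2 = (-0.042208, 0.065488), k3 = (-0.042002, 0.065168), k4 = (-0.039855, 0.056794); V <- V + (h/6)(k1 + 2k2 + 2k3 + k4): V^u = -0.5104, V^v = 0.1412
step 2: k1 = (-0.039830, 0.056757), k2 = (-0.034283, 0.045479), k3 = (-0.033958, 0.045047), k4 = (-0.025056, 0.031477); V <- V + (h/6)(k1 + 2k2 + 2k3 + k4): V^u = -0.5188, V^v = 0.1524
step 3: k1 = (-0.025049, 0.031468), k2 = (-0.013356, 0.016215), k3 = (-0.013193, 0.016018), k4 = (0.000000, 0.000000); V <- V + (h/6)(k1 + 2k2 + 2k3 + k4): V^u = -0.5221, V^v = 0.1564
step 4: k1 = (0.000000, 0.000000), k2 = (0.013362, -0.016222), k3 = (0.013189, -0.016012), k4 = (0.025049, -0.031467); V <- V + (h/6)(k1 + 2k2 + 2k3 + k4): V^u = -0.5188, V^v = 0.1524


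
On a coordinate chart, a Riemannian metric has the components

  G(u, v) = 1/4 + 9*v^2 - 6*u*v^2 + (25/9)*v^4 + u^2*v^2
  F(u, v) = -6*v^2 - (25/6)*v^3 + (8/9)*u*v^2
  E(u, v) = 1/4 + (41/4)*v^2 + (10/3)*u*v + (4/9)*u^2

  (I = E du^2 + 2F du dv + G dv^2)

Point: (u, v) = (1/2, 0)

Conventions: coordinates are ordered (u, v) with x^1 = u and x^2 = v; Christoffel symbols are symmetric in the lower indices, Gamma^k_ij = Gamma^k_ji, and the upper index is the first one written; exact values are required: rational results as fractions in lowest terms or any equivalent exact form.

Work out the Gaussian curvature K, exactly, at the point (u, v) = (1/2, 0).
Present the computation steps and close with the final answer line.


E = 13/36, F = 0, G = 1/4, EG - F^2 = 13/144 at the point
E_u = 4/9, E_v = 5/3, F_u = 0, F_v = 0, G_u = 0, G_v = 0
E_vv = 41/2, F_uv = 0, G_uu = 0
Using the Brioschi determinant formula for K from the metric derivatives:
M1 = [[-E_vv/2 + F_uv - G_uu/2, E_u/2, F_u - E_v/2], [F_v - G_u/2, E, F], [G_v/2, F, G]] = [[-41/4, 2/9, -5/6], [0, 13/36, 0], [0, 0, 1/4]]; det M1 = -533/576
M2 = [[0, E_v/2, G_u/2], [E_v/2, E, F], [G_u/2, F, G]] = [[0, 5/6, 0], [5/6, 13/36, 0], [0, 0, 1/4]]; det M2 = -25/144
det M1 - det M2 = -433/576; K = -433/576 / (13/144)^2 = -15588/169

Answer: K = -15588/169


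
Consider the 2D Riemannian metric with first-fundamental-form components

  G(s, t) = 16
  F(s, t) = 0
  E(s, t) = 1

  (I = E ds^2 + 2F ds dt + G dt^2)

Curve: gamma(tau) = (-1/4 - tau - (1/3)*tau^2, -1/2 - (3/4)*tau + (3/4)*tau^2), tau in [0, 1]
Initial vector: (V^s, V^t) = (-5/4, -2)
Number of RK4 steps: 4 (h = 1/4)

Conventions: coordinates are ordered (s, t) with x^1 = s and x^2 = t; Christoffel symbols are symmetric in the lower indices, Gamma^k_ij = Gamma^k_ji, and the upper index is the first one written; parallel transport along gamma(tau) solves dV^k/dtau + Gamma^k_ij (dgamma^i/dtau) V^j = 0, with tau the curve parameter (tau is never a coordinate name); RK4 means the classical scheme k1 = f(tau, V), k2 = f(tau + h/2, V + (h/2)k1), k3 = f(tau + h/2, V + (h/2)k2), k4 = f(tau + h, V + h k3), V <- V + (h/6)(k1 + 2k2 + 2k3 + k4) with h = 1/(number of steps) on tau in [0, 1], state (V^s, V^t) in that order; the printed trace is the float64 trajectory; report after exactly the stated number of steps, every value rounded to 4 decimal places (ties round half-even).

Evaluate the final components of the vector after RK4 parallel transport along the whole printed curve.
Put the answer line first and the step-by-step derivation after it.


Answer: V^s = -1.2500, V^t = -2.0000

gamma'(tau) = (-1 - (2/3)*tau, -3/4 + (3/2)*tau); f(tau, V)^k = -Gamma^k_ij(gamma(tau)) gamma'^i(tau) V^j; h = 1/4; intermediate values shown to 6 dp
curve data and Christoffel symbols at the stage parameters:
  tau = 0.000000: gamma = (-0.250000, -0.500000), gamma' = (-1.000000, -0.750000); Gamma_sss = 0.000000, Gamma_sst = 0.000000, Gamma_stt = 0.000000, Gamma_tss = 0.000000, Gamma_tst = 0.000000, Gamma_ttt = 0.000000
  tau = 0.125000: gamma = (-0.380208, -0.582031), gamma' = (-1.083333, -0.562500); Gamma_sss = 0.000000, Gamma_sst = 0.000000, Gamma_stt = 0.000000, Gamma_tss = 0.000000, Gamma_tst = 0.000000, Gamma_ttt = 0.000000
  tau = 0.250000: gamma = (-0.520833, -0.640625), gamma' = (-1.166667, -0.375000); Gamma_sss = 0.000000, Gamma_sst = 0.000000, Gamma_stt = 0.000000, Gamma_tss = 0.000000, Gamma_tst = 0.000000, Gamma_ttt = 0.000000
  tau = 0.375000: gamma = (-0.671875, -0.675781), gamma' = (-1.250000, -0.187500); Gamma_sss = 0.000000, Gamma_sst = 0.000000, Gamma_stt = 0.000000, Gamma_tss = 0.000000, Gamma_tst = 0.000000, Gamma_ttt = 0.000000
  tau = 0.500000: gamma = (-0.833333, -0.687500), gamma' = (-1.333333, 0.000000); Gamma_sss = 0.000000, Gamma_sst = 0.000000, Gamma_stt = 0.000000, Gamma_tss = 0.000000, Gamma_tst = 0.000000, Gamma_ttt = 0.000000
  tau = 0.625000: gamma = (-1.005208, -0.675781), gamma' = (-1.416667, 0.187500); Gamma_sss = 0.000000, Gamma_sst = 0.000000, Gamma_stt = 0.000000, Gamma_tss = 0.000000, Gamma_tst = 0.000000, Gamma_ttt = 0.000000
  tau = 0.750000: gamma = (-1.187500, -0.640625), gamma' = (-1.500000, 0.375000); Gamma_sss = 0.000000, Gamma_sst = 0.000000, Gamma_stt = 0.000000, Gamma_tss = 0.000000, Gamma_tst = 0.000000, Gamma_ttt = 0.000000
  tau = 0.875000: gamma = (-1.380208, -0.582031), gamma' = (-1.583333, 0.562500); Gamma_sss = 0.000000, Gamma_sst = 0.000000, Gamma_stt = 0.000000, Gamma_tss = 0.000000, Gamma_tst = 0.000000, Gamma_ttt = 0.000000
  tau = 1.000000: gamma = (-1.583333, -0.500000), gamma' = (-1.666667, 0.750000); Gamma_sss = 0.000000, Gamma_sst = 0.000000, Gamma_stt = 0.000000, Gamma_tss = 0.000000, Gamma_tst = 0.000000, Gamma_ttt = 0.000000
step 0: V^s = -1.2500, V^t = -2.0000
step 1: k1 = (0.000000, 0.000000), k2 = (0.000000, 0.000000), k3 = (0.000000, 0.000000), k4 = (0.000000, 0.000000); V <- V + (h/6)(k1 + 2k2 + 2k3 + k4): V^s = -1.2500, V^t = -2.0000
step 2: k1 = (0.000000, 0.000000), k2 = (0.000000, 0.000000), k3 = (0.000000, 0.000000), k4 = (0.000000, 0.000000); V <- V + (h/6)(k1 + 2k2 + 2k3 + k4): V^s = -1.2500, V^t = -2.0000
step 3: k1 = (0.000000, 0.000000), k2 = (0.000000, 0.000000), k3 = (0.000000, 0.000000), k4 = (0.000000, 0.000000); V <- V + (h/6)(k1 + 2k2 + 2k3 + k4): V^s = -1.2500, V^t = -2.0000
step 4: k1 = (0.000000, 0.000000), k2 = (0.000000, 0.000000), k3 = (0.000000, 0.000000), k4 = (0.000000, 0.000000); V <- V + (h/6)(k1 + 2k2 + 2k3 + k4): V^s = -1.2500, V^t = -2.0000


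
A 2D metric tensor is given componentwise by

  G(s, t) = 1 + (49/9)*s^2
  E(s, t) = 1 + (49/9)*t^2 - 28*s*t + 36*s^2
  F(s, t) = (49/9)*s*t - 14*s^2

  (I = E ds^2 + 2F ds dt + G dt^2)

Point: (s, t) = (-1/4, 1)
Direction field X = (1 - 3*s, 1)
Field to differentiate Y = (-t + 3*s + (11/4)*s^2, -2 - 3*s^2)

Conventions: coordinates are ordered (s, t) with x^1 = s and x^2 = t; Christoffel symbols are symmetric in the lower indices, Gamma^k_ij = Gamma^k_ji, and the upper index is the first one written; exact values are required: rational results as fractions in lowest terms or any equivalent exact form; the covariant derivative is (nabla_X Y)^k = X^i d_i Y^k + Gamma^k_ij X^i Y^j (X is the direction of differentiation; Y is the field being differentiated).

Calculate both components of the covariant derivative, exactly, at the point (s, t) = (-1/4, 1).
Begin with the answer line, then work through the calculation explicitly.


Answer: (nabla_X Y)^s = 206105/73888, (nabla_X Y)^t = 183323/73888

E = 565/36, F = -161/72, G = 193/144 at the point
E_s = -46, E_t = 161/9, F_s = 112/9, F_t = -49/36, G_s = -49/18, G_t = 0
EG - F^2 = 2309/144;  g^inv = (144/2309) * [[193/144, 161/72], [161/72, 565/36]]
first-kind symbols [ij,l] = (1/2)(d_i g_jl + d_j g_il - d_l g_ij): [ss,s] = E_s/2 = -23, [ss,t] = F_s - E_t/2 = 7/2, [st,s] = E_t/2 = 161/18, [st,t] = G_s/2 = -49/36, [tt,s] = F_t - G_s/2 = 0, [tt,t] = G_t/2 = 0
Gamma^s_ij = (G*[ij,s] - F*[ij,t])/(EG - F^2), Gamma^t_ij = (E*[ij,t] - F*[ij,s])/(EG - F^2)
Gamma_sss = -3312/2309, Gamma_sst = 1288/2309, Gamma_stt = 0, Gamma_tss = 504/2309, Gamma_tst = -196/2309, Gamma_ttt = 0
X = (7/4, 1), Y = (-101/64, -35/16) at the point


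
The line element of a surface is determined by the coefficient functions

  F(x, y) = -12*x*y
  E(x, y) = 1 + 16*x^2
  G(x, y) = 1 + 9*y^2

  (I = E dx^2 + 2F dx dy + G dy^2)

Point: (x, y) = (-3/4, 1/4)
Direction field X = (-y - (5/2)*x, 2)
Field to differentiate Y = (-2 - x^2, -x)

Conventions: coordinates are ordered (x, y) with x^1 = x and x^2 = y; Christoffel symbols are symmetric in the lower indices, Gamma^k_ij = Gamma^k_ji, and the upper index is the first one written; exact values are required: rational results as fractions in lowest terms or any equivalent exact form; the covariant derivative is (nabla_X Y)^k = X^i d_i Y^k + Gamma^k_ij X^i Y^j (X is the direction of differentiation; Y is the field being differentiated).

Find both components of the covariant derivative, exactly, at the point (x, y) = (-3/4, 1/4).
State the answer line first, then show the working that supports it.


Answer: (nabla_X Y)^x = 22839/2704, (nabla_X Y)^y = -83/676

E = 10, F = 9/4, G = 25/16 at the point
E_x = -24, E_y = 0, F_x = -3, F_y = 9, G_x = 0, G_y = 9/2
EG - F^2 = 169/16;  g^inv = (16/169) * [[25/16, -9/4], [-9/4, 10]]
first-kind symbols [ij,l] = (1/2)(d_i g_jl + d_j g_il - d_l g_ij): [xx,x] = E_x/2 = -12, [xx,y] = F_x - E_y/2 = -3, [xy,x] = E_y/2 = 0, [xy,y] = G_x/2 = 0, [yy,x] = F_y - G_x/2 = 9, [yy,y] = G_y/2 = 9/4
Gamma^x_ij = (G*[ij,x] - F*[ij,y])/(EG - F^2), Gamma^y_ij = (E*[ij,y] - F*[ij,x])/(EG - F^2)
Gamma_xxx = -192/169, Gamma_xxy = 0, Gamma_xyy = 144/169, Gamma_yxx = -48/169, Gamma_yxy = 0, Gamma_yyy = 36/169
X = (13/8, 2), Y = (-41/16, 3/4) at the point


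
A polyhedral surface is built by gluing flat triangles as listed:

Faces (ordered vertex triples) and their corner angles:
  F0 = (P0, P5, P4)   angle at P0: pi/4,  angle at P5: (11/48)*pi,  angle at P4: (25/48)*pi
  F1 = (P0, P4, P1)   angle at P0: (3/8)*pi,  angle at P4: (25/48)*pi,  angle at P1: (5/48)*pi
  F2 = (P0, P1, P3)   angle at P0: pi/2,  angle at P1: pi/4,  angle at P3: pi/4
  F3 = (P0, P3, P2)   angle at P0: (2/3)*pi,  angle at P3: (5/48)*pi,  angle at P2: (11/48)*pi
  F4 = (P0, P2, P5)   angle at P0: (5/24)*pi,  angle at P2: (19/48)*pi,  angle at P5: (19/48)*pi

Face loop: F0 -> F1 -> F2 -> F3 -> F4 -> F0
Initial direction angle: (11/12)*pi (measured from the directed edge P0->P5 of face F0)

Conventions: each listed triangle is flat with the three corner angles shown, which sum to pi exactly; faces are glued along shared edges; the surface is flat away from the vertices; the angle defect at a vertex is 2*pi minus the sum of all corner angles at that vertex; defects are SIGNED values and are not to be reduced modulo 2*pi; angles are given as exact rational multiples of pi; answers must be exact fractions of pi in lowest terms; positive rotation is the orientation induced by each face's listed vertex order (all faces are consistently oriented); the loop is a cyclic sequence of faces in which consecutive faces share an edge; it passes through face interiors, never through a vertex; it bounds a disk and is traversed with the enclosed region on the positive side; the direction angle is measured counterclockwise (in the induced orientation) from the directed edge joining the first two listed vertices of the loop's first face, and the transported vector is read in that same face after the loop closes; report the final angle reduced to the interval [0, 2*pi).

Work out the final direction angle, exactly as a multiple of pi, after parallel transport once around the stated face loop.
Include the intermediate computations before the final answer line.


enclosed vertex P0: corner angles sum to 2*pi, defect = 2*pi - 2*pi = 0
adding the enclosed defects to the starting angle (mod 2*pi, induced orientation) gives the holonomy
final angle = (11/12)*pi + 0 = (11/12)*pi (mod 2*pi)

Answer: final direction angle = (11/12)*pi
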